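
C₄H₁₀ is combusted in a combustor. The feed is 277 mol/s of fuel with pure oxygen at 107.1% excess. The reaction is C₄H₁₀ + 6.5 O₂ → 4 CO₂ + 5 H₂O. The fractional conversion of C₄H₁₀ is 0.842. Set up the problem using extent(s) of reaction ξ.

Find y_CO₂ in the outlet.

0.214

Stoichiometric O₂ = 6.5 × 277 = 1800 mol/s; O₂ fed = 1800 × 2.071 = 3729 mol/s.
Fuel reacted = 0.842 × 277 → ξ = 233.2 mol/s.
Outlet (n = n₀ + ν ξ):
  C₄H₁₀: 277 − 1(233.2) = 43.77
  O₂: 3729 − 6.5(233.2) = 2213
  CO₂: 0 + 4(233.2) = 932.9
  H₂O: 0 + 5(233.2) = 1166
Total out = 4356 mol/s; y_CO₂ = 932.9 / 4356 = 0.2142.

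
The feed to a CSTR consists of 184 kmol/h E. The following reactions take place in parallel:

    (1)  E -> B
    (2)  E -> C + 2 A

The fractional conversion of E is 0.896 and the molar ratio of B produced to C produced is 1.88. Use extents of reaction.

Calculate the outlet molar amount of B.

Conversion of E: E consumed = 0.896 × 184 = 164.9 kmol/h = 1ξ₁ + 1ξ₂.
Selectivity: 1ξ₁ / (1ξ₂) = 1.88 → ξ₁ = 1.88 ξ₂.
Substitute: (1·1.88 + 1) ξ₂ = 164.9 → ξ₂ = 57.24 kmol/h, ξ₁ = 107.6 kmol/h.
Outlet amounts (n = n₀ + Σ ν·ξ):
  E: 184 − 1(107.6) − 1(57.24) = 19.14
  B: 0 + 1(107.6) = 107.6
  C: 0 + 1(57.24) = 57.24
  A: 0 + 2(57.24) = 114.5

108 kmol/h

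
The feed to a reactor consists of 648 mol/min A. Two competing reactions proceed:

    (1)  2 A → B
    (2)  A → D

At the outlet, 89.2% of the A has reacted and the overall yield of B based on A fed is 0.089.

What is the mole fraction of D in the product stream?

Yield of B: 1ξ₁ / 648 = 0.089 → ξ₁ = 57.67 mol/min.
Conversion of A: 2ξ₁ + 1ξ₂ = 0.892 × 648 = 578 → ξ₂ = 462.7 mol/min.
Outlet amounts (n = n₀ + Σ ν·ξ):
  A: 648 − 2(57.67) − 1(462.7) = 69.98
  B: 0 + 1(57.67) = 57.67
  D: 0 + 1(462.7) = 462.7
Total out = 590.3 mol/min; y_D = 462.7 / 590.3 = 0.7838.

0.784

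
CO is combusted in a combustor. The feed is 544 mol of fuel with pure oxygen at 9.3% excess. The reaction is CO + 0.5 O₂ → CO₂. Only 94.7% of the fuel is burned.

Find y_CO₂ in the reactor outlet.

Stoichiometric O₂ = 0.5 × 544 = 272 mol; O₂ fed = 272 × 1.093 = 297.3 mol.
Fuel reacted = 0.947 × 544 → ξ = 515.2 mol.
Outlet (n = n₀ + ν ξ):
  CO: 544 − 1(515.2) = 28.83
  O₂: 297.3 − 0.5(515.2) = 39.71
  CO₂: 0 + 1(515.2) = 515.2
Total out = 583.7 mol; y_CO₂ = 515.2 / 583.7 = 0.8826.

0.883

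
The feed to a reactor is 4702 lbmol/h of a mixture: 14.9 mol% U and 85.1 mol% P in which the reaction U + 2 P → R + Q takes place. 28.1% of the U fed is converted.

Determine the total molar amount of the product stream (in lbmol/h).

U reacted = 0.281 × 700.6 = 196.9 lbmol/h; ν_U = −1, so ξ = 196.9/1 = 196.9 lbmol/h.
Outlet amounts (n = n₀ + ν ξ):
  U: 700.6 − 1(196.9) = 503.7
  P: 4001 − 2(196.9) = 3608
  R: 0 + 1(196.9) = 196.9
  Q: 0 + 1(196.9) = 196.9
Total out = 503.7 + 3608 + 196.9 + 196.9 = 4505 lbmol/h.

4510 lbmol/h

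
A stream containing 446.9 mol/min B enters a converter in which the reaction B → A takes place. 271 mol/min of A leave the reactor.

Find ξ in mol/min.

ξ = 271 mol/min

For A: n = n₀ + 1ξ → 271 = 0 + 1ξ, giving ξ = 271 mol/min.
Outlet amounts (n = n₀ + ν ξ):
  B: 446.9 − 1(271) = 175.9
  A: 0 + 1(271) = 271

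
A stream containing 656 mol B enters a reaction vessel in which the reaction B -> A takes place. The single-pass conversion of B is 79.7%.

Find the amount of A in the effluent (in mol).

523 mol

B reacted = 0.797 × 656 = 522.8 mol; ν_B = −1, so ξ = 522.8/1 = 522.8 mol.
Outlet amounts (n = n₀ + ν ξ):
  B: 656 − 1(522.8) = 133.2
  A: 0 + 1(522.8) = 522.8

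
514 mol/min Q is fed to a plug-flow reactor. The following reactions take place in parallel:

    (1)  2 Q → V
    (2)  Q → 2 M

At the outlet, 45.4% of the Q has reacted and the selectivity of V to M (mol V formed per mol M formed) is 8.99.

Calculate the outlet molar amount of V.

Conversion of Q: Q consumed = 0.454 × 514 = 233.4 mol/min = 2ξ₁ + 1ξ₂.
Selectivity: 1ξ₁ / (2ξ₂) = 8.99 → ξ₁ = 17.98 ξ₂.
Substitute: (2·17.98 + 1) ξ₂ = 233.4 → ξ₂ = 6.314 mol/min, ξ₁ = 113.5 mol/min.
Outlet amounts (n = n₀ + Σ ν·ξ):
  Q: 514 − 2(113.5) − 1(6.314) = 280.6
  V: 0 + 1(113.5) = 113.5
  M: 0 + 2(6.314) = 12.63

114 mol/min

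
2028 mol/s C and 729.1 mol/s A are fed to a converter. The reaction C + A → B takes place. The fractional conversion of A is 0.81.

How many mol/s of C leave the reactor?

A reacted = 0.81 × 729.1 = 590.6 mol/s; ν_A = −1, so ξ = 590.6/1 = 590.6 mol/s.
Outlet amounts (n = n₀ + ν ξ):
  C: 2028 − 1(590.6) = 1437
  A: 729.1 − 1(590.6) = 138.5
  B: 0 + 1(590.6) = 590.6

1440 mol/s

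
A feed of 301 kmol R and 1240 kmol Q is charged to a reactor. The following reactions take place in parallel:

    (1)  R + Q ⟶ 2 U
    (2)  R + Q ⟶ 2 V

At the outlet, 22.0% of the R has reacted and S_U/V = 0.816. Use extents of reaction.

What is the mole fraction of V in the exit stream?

Conversion of R: R consumed = 0.22 × 301 = 66.22 kmol = 1ξ₁ + 1ξ₂.
Selectivity: 2ξ₁ / (2ξ₂) = 0.816 → ξ₁ = 0.816 ξ₂.
Substitute: (1·0.816 + 1) ξ₂ = 66.22 → ξ₂ = 36.46 kmol, ξ₁ = 29.76 kmol.
Outlet amounts (n = n₀ + Σ ν·ξ):
  R: 301 − 1(29.76) − 1(36.46) = 234.8
  Q: 1240 − 1(29.76) − 1(36.46) = 1174
  U: 0 + 2(29.76) = 59.51
  V: 0 + 2(36.46) = 72.93
Total out = 1541 kmol; y_V = 72.93 / 1541 = 0.04733.

0.0473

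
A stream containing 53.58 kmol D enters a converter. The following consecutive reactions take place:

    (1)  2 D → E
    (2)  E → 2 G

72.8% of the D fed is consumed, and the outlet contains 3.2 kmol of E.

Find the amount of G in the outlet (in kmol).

Conversion of D: D consumed = 2ξ₁ = 0.728 × 53.58 → ξ₁ = 19.5 kmol.
E balance: n_E = 0 + 1ξ₁ − 1ξ₂ = 3.2 → ξ₂ = (1·19.5 − 3.2)/1 = 16.3 kmol.
Outlet amounts (n = n₀ + Σ ν·ξ):
  D: 53.58 − 2(19.5) = 14.57
  E: 0 + 1(19.5) − 1(16.3) = 3.2
  G: 0 + 2(16.3) = 32.61

32.6 kmol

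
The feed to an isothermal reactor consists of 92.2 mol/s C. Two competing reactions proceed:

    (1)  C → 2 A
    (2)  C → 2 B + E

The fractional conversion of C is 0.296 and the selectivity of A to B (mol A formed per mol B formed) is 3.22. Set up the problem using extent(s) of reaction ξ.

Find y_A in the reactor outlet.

Conversion of C: C consumed = 0.296 × 92.2 = 27.29 mol/s = 1ξ₁ + 1ξ₂.
Selectivity: 2ξ₁ / (2ξ₂) = 3.22 → ξ₁ = 3.22 ξ₂.
Substitute: (1·3.22 + 1) ξ₂ = 27.29 → ξ₂ = 6.467 mol/s, ξ₁ = 20.82 mol/s.
Outlet amounts (n = n₀ + Σ ν·ξ):
  C: 92.2 − 1(20.82) − 1(6.467) = 64.91
  A: 0 + 2(20.82) = 41.65
  B: 0 + 2(6.467) = 12.93
  E: 0 + 1(6.467) = 6.467
Total out = 126 mol/s; y_A = 41.65 / 126 = 0.3307.

0.331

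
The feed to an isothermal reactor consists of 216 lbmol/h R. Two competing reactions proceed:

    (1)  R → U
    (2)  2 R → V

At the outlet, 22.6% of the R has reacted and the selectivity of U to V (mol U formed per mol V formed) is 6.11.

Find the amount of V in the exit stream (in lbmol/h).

Conversion of R: R consumed = 0.226 × 216 = 48.82 lbmol/h = 1ξ₁ + 2ξ₂.
Selectivity: 1ξ₁ / (1ξ₂) = 6.11 → ξ₁ = 6.11 ξ₂.
Substitute: (1·6.11 + 2) ξ₂ = 48.82 → ξ₂ = 6.019 lbmol/h, ξ₁ = 36.78 lbmol/h.
Outlet amounts (n = n₀ + Σ ν·ξ):
  R: 216 − 1(36.78) − 2(6.019) = 167.2
  U: 0 + 1(36.78) = 36.78
  V: 0 + 1(6.019) = 6.019

6.02 lbmol/h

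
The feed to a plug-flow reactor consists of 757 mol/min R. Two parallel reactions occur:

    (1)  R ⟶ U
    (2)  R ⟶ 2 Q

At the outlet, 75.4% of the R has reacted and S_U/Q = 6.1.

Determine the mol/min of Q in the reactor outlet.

86.5 mol/min

Conversion of R: R consumed = 0.754 × 757 = 570.8 mol/min = 1ξ₁ + 1ξ₂.
Selectivity: 1ξ₁ / (2ξ₂) = 6.1 → ξ₁ = 12.2 ξ₂.
Substitute: (1·12.2 + 1) ξ₂ = 570.8 → ξ₂ = 43.24 mol/min, ξ₁ = 527.5 mol/min.
Outlet amounts (n = n₀ + Σ ν·ξ):
  R: 757 − 1(527.5) − 1(43.24) = 186.2
  U: 0 + 1(527.5) = 527.5
  Q: 0 + 2(43.24) = 86.48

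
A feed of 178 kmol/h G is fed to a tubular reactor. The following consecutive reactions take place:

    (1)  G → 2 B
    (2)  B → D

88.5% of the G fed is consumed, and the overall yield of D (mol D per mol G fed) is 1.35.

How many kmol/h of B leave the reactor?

Conversion of G: G consumed = 1ξ₁ = 0.885 × 178 → ξ₁ = 157.5 kmol/h.
Yield of D: 1ξ₂ / 178 = 1.35 → ξ₂ = 240.3 kmol/h.
Outlet amounts (n = n₀ + Σ ν·ξ):
  G: 178 − 1(157.5) = 20.47
  B: 0 + 2(157.5) − 1(240.3) = 74.76
  D: 0 + 1(240.3) = 240.3

74.8 kmol/h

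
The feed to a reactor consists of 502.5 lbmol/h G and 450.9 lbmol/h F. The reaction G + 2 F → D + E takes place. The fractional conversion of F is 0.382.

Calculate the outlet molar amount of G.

416 lbmol/h

F reacted = 0.382 × 450.9 = 172.2 lbmol/h; ν_F = −2, so ξ = 172.2/2 = 86.12 lbmol/h.
Outlet amounts (n = n₀ + ν ξ):
  G: 502.5 − 1(86.12) = 416.4
  F: 450.9 − 2(86.12) = 278.7
  D: 0 + 1(86.12) = 86.12
  E: 0 + 1(86.12) = 86.12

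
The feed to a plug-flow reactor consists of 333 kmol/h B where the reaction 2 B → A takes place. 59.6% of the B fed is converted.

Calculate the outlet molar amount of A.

B reacted = 0.596 × 333 = 198.5 kmol/h; ν_B = −2, so ξ = 198.5/2 = 99.23 kmol/h.
Outlet amounts (n = n₀ + ν ξ):
  B: 333 − 2(99.23) = 134.5
  A: 0 + 1(99.23) = 99.23

99.2 kmol/h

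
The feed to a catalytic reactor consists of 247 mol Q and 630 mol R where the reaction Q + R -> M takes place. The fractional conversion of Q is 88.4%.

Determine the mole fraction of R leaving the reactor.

Q reacted = 0.884 × 247 = 218.3 mol; ν_Q = −1, so ξ = 218.3/1 = 218.3 mol.
Outlet amounts (n = n₀ + ν ξ):
  Q: 247 − 1(218.3) = 28.65
  R: 630 − 1(218.3) = 411.7
  M: 0 + 1(218.3) = 218.3
Total out = 658.7 mol; y_R = 411.7 / 658.7 = 0.625.

0.625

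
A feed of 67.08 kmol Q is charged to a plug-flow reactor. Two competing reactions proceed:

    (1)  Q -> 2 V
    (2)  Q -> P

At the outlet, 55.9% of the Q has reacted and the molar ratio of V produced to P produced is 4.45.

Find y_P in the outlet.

Conversion of Q: Q consumed = 0.559 × 67.08 = 37.5 kmol = 1ξ₁ + 1ξ₂.
Selectivity: 2ξ₁ / (1ξ₂) = 4.45 → ξ₁ = 2.225 ξ₂.
Substitute: (1·2.225 + 1) ξ₂ = 37.5 → ξ₂ = 11.63 kmol, ξ₁ = 25.87 kmol.
Outlet amounts (n = n₀ + Σ ν·ξ):
  Q: 67.08 − 1(25.87) − 1(11.63) = 29.58
  V: 0 + 2(25.87) = 51.74
  P: 0 + 1(11.63) = 11.63
Total out = 92.95 kmol; y_P = 11.63 / 92.95 = 0.1251.

0.125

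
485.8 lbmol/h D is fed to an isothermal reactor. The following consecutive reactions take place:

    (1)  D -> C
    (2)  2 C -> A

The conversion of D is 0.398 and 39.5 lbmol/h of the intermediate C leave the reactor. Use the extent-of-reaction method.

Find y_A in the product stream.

0.188

Conversion of D: D consumed = 1ξ₁ = 0.398 × 485.8 → ξ₁ = 193.3 lbmol/h.
C balance: n_C = 0 + 1ξ₁ − 2ξ₂ = 39.5 → ξ₂ = (1·193.3 − 39.5)/2 = 76.92 lbmol/h.
Outlet amounts (n = n₀ + Σ ν·ξ):
  D: 485.8 − 1(193.3) = 292.5
  C: 0 + 1(193.3) − 2(76.92) = 39.5
  A: 0 + 1(76.92) = 76.92
Total out = 408.9 lbmol/h; y_A = 76.92 / 408.9 = 0.1881.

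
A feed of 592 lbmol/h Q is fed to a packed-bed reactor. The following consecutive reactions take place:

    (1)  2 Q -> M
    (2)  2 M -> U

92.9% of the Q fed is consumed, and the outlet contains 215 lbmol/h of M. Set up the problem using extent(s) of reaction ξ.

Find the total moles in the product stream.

Conversion of Q: Q consumed = 2ξ₁ = 0.929 × 592 → ξ₁ = 275 lbmol/h.
M balance: n_M = 0 + 1ξ₁ − 2ξ₂ = 215 → ξ₂ = (1·275 − 215)/2 = 29.99 lbmol/h.
Outlet amounts (n = n₀ + Σ ν·ξ):
  Q: 592 − 2(275) = 42.03
  M: 0 + 1(275) − 2(29.99) = 215
  U: 0 + 1(29.99) = 29.99
Total out = 42.03 + 215 + 29.99 = 287 lbmol/h.

287 lbmol/h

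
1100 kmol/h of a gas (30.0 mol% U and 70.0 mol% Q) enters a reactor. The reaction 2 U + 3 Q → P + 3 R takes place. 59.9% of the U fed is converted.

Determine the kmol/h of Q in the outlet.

U reacted = 0.599 × 330 = 197.7 kmol/h; ν_U = −2, so ξ = 197.7/2 = 98.83 kmol/h.
Outlet amounts (n = n₀ + ν ξ):
  U: 330 − 2(98.83) = 132.3
  Q: 770 − 3(98.83) = 473.5
  P: 0 + 1(98.83) = 98.83
  R: 0 + 3(98.83) = 296.5

473 kmol/h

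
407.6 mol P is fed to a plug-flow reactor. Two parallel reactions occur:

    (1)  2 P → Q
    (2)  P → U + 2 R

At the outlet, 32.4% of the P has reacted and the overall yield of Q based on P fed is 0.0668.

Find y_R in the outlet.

0.29

Yield of Q: 1ξ₁ / 407.6 = 0.0668 → ξ₁ = 27.23 mol.
Conversion of P: 2ξ₁ + 1ξ₂ = 0.324 × 407.6 = 132.1 → ξ₂ = 77.61 mol.
Outlet amounts (n = n₀ + Σ ν·ξ):
  P: 407.6 − 2(27.23) − 1(77.61) = 275.5
  Q: 0 + 1(27.23) = 27.23
  U: 0 + 1(77.61) = 77.61
  R: 0 + 2(77.61) = 155.2
Total out = 535.6 mol; y_R = 155.2 / 535.6 = 0.2898.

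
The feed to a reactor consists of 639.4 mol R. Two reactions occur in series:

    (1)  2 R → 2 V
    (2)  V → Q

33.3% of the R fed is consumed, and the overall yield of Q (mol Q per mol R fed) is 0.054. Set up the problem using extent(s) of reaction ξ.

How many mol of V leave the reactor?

Conversion of R: R consumed = 2ξ₁ = 0.333 × 639.4 → ξ₁ = 106.5 mol.
Yield of Q: 1ξ₂ / 639.4 = 0.054 → ξ₂ = 34.53 mol.
Outlet amounts (n = n₀ + Σ ν·ξ):
  R: 639.4 − 2(106.5) = 426.5
  V: 0 + 2(106.5) − 1(34.53) = 178.4
  Q: 0 + 1(34.53) = 34.53

178 mol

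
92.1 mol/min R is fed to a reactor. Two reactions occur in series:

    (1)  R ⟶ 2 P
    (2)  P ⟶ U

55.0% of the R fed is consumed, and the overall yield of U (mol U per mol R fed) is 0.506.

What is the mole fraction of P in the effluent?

Conversion of R: R consumed = 1ξ₁ = 0.55 × 92.1 → ξ₁ = 50.66 mol/min.
Yield of U: 1ξ₂ / 92.1 = 0.506 → ξ₂ = 46.6 mol/min.
Outlet amounts (n = n₀ + Σ ν·ξ):
  R: 92.1 − 1(50.66) = 41.44
  P: 0 + 2(50.66) − 1(46.6) = 54.71
  U: 0 + 1(46.6) = 46.6
Total out = 142.8 mol/min; y_P = 54.71 / 142.8 = 0.3832.

0.383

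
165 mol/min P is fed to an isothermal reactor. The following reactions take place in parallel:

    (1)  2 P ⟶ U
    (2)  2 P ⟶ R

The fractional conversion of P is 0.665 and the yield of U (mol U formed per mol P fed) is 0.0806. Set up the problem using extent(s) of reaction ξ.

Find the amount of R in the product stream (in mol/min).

Yield of U: 1ξ₁ / 165 = 0.0806 → ξ₁ = 13.3 mol/min.
Conversion of P: 2ξ₁ + 2ξ₂ = 0.665 × 165 = 109.7 → ξ₂ = 41.56 mol/min.
Outlet amounts (n = n₀ + Σ ν·ξ):
  P: 165 − 2(13.3) − 2(41.56) = 55.27
  U: 0 + 1(13.3) = 13.3
  R: 0 + 1(41.56) = 41.56

41.6 mol/min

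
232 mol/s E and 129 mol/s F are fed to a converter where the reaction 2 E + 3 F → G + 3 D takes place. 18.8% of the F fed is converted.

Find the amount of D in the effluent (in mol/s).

F reacted = 0.188 × 129 = 24.25 mol/s; ν_F = −3, so ξ = 24.25/3 = 8.084 mol/s.
Outlet amounts (n = n₀ + ν ξ):
  E: 232 − 2(8.084) = 215.8
  F: 129 − 3(8.084) = 104.7
  G: 0 + 1(8.084) = 8.084
  D: 0 + 3(8.084) = 24.25

24.3 mol/s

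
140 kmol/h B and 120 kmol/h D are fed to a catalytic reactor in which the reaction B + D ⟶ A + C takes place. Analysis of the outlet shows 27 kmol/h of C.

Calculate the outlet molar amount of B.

For C: n = n₀ + 1ξ → 27 = 0 + 1ξ, giving ξ = 27 kmol/h.
Outlet amounts (n = n₀ + ν ξ):
  B: 140 − 1(27) = 113
  D: 120 − 1(27) = 93
  A: 0 + 1(27) = 27
  C: 0 + 1(27) = 27

113 kmol/h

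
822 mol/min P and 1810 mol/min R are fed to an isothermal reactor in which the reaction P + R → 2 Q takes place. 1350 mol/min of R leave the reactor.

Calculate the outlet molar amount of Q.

920 mol/min

For R: n = n₀ − 1ξ → 1350 = 1810 − 1ξ, giving ξ = 460 mol/min.
Outlet amounts (n = n₀ + ν ξ):
  P: 822 − 1(460) = 362
  R: 1810 − 1(460) = 1350
  Q: 0 + 2(460) = 920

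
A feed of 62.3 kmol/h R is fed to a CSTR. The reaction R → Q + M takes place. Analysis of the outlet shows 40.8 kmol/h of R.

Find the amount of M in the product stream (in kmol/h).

21.5 kmol/h

For R: n = n₀ − 1ξ → 40.8 = 62.3 − 1ξ, giving ξ = 21.5 kmol/h.
Outlet amounts (n = n₀ + ν ξ):
  R: 62.3 − 1(21.5) = 40.8
  Q: 0 + 1(21.5) = 21.5
  M: 0 + 1(21.5) = 21.5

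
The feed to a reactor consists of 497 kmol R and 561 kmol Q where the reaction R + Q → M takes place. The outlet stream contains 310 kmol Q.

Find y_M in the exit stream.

0.311

For Q: n = n₀ − 1ξ → 310 = 561 − 1ξ, giving ξ = 251 kmol.
Outlet amounts (n = n₀ + ν ξ):
  R: 497 − 1(251) = 246
  Q: 561 − 1(251) = 310
  M: 0 + 1(251) = 251
Total out = 807 kmol; y_M = 251 / 807 = 0.311.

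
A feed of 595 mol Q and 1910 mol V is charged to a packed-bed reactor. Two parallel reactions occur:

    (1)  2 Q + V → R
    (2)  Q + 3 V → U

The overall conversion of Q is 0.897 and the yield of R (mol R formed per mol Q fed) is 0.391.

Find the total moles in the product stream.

1830 mol

Yield of R: 1ξ₁ / 595 = 0.391 → ξ₁ = 232.6 mol.
Conversion of Q: 2ξ₁ + 1ξ₂ = 0.897 × 595 = 533.7 → ξ₂ = 68.43 mol.
Outlet amounts (n = n₀ + Σ ν·ξ):
  Q: 595 − 2(232.6) − 1(68.43) = 61.28
  V: 1910 − 1(232.6) − 3(68.43) = 1472
  R: 0 + 1(232.6) = 232.6
  U: 0 + 1(68.43) = 68.43
Total out = 61.28 + 1472 + 232.6 + 68.43 = 1834 mol.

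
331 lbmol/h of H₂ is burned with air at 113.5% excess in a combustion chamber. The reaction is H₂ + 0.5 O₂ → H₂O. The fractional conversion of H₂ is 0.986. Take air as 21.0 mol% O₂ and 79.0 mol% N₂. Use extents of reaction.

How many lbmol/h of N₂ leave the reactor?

Stoichiometric O₂ = 0.5 × 331 = 165.5 lbmol/h; O₂ fed = 165.5 × 2.135 = 353.3 lbmol/h.
N₂ fed = 353.3 × 79/21 = 1329 lbmol/h.
Fuel reacted = 0.986 × 331 → ξ = 326.4 lbmol/h.
Outlet (n = n₀ + ν ξ):
  H₂: 331 − 1(326.4) = 4.634
  O₂: 353.3 − 0.5(326.4) = 190.2
  N₂: 1329 (inert)
  H₂O: 0 + 1(326.4) = 326.4

1330 lbmol/h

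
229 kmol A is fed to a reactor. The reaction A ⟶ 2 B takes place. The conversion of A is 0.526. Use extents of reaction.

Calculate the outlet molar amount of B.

A reacted = 0.526 × 229 = 120.5 kmol; ν_A = −1, so ξ = 120.5/1 = 120.5 kmol.
Outlet amounts (n = n₀ + ν ξ):
  A: 229 − 1(120.5) = 108.5
  B: 0 + 2(120.5) = 240.9

241 kmol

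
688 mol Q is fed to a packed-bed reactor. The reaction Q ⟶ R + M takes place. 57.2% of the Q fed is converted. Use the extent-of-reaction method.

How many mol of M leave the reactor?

394 mol

Q reacted = 0.572 × 688 = 393.5 mol; ν_Q = −1, so ξ = 393.5/1 = 393.5 mol.
Outlet amounts (n = n₀ + ν ξ):
  Q: 688 − 1(393.5) = 294.5
  R: 0 + 1(393.5) = 393.5
  M: 0 + 1(393.5) = 393.5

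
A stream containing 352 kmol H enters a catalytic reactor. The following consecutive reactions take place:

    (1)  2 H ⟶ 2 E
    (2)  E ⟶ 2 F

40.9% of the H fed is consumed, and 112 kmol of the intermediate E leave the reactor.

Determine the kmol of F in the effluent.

63.9 kmol

Conversion of H: H consumed = 2ξ₁ = 0.409 × 352 → ξ₁ = 71.98 kmol.
E balance: n_E = 0 + 2ξ₁ − 1ξ₂ = 112 → ξ₂ = (2·71.98 − 112)/1 = 31.97 kmol.
Outlet amounts (n = n₀ + Σ ν·ξ):
  H: 352 − 2(71.98) = 208
  E: 0 + 2(71.98) − 1(31.97) = 112
  F: 0 + 2(31.97) = 63.94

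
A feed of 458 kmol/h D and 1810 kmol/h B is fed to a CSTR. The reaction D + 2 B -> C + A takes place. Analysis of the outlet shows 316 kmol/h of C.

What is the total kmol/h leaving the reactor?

1950 kmol/h

For C: n = n₀ + 1ξ → 316 = 0 + 1ξ, giving ξ = 316 kmol/h.
Outlet amounts (n = n₀ + ν ξ):
  D: 458 − 1(316) = 142
  B: 1810 − 2(316) = 1178
  C: 0 + 1(316) = 316
  A: 0 + 1(316) = 316
Total out = 142 + 1178 + 316 + 316 = 1952 kmol/h.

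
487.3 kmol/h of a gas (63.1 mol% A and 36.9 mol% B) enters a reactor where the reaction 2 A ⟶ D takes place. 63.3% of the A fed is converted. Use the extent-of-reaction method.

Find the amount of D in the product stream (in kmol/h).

A reacted = 0.633 × 307.5 = 194.6 kmol/h; ν_A = −2, so ξ = 194.6/2 = 97.32 kmol/h.
Outlet amounts (n = n₀ + ν ξ):
  A: 307.5 − 2(97.32) = 112.8
  D: 0 + 1(97.32) = 97.32
  B: 179.8 (inert)

97.3 kmol/h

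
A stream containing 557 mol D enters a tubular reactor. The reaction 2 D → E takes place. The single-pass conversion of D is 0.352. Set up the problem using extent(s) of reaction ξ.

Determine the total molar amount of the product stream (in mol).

D reacted = 0.352 × 557 = 196.1 mol; ν_D = −2, so ξ = 196.1/2 = 98.03 mol.
Outlet amounts (n = n₀ + ν ξ):
  D: 557 − 2(98.03) = 360.9
  E: 0 + 1(98.03) = 98.03
Total out = 360.9 + 98.03 = 459 mol.

459 mol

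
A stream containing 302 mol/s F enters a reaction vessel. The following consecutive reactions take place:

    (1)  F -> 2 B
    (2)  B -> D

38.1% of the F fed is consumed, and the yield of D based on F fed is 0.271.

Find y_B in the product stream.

0.356

Conversion of F: F consumed = 1ξ₁ = 0.381 × 302 → ξ₁ = 115.1 mol/s.
Yield of D: 1ξ₂ / 302 = 0.271 → ξ₂ = 81.84 mol/s.
Outlet amounts (n = n₀ + Σ ν·ξ):
  F: 302 − 1(115.1) = 186.9
  B: 0 + 2(115.1) − 1(81.84) = 148.3
  D: 0 + 1(81.84) = 81.84
Total out = 417.1 mol/s; y_B = 148.3 / 417.1 = 0.3555.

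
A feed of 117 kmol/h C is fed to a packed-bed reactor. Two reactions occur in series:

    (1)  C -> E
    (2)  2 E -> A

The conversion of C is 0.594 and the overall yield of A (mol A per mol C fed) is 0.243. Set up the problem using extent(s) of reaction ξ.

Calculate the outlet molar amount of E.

12.6 kmol/h

Conversion of C: C consumed = 1ξ₁ = 0.594 × 117 → ξ₁ = 69.5 kmol/h.
Yield of A: 1ξ₂ / 117 = 0.243 → ξ₂ = 28.43 kmol/h.
Outlet amounts (n = n₀ + Σ ν·ξ):
  C: 117 − 1(69.5) = 47.5
  E: 0 + 1(69.5) − 2(28.43) = 12.64
  A: 0 + 1(28.43) = 28.43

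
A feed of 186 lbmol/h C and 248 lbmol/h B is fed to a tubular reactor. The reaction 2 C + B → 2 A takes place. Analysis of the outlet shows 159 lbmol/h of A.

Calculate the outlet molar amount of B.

168 lbmol/h

For A: n = n₀ + 2ξ → 159 = 0 + 2ξ, giving ξ = 79.5 lbmol/h.
Outlet amounts (n = n₀ + ν ξ):
  C: 186 − 2(79.5) = 27
  B: 248 − 1(79.5) = 168.5
  A: 0 + 2(79.5) = 159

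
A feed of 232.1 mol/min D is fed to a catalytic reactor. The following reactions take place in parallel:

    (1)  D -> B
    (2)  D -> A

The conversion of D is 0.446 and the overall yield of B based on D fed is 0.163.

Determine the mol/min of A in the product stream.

Yield of B: 1ξ₁ / 232.1 = 0.163 → ξ₁ = 37.83 mol/min.
Conversion of D: 1ξ₁ + 1ξ₂ = 0.446 × 232.1 = 103.5 → ξ₂ = 65.68 mol/min.
Outlet amounts (n = n₀ + Σ ν·ξ):
  D: 232.1 − 1(37.83) − 1(65.68) = 128.6
  B: 0 + 1(37.83) = 37.83
  A: 0 + 1(65.68) = 65.68

65.7 mol/min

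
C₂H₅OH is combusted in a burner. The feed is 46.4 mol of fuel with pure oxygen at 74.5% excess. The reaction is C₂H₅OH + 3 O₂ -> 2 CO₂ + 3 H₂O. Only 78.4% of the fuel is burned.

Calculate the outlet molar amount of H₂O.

109 mol

Stoichiometric O₂ = 3 × 46.4 = 139.2 mol; O₂ fed = 139.2 × 1.745 = 242.9 mol.
Fuel reacted = 0.784 × 46.4 → ξ = 36.38 mol.
Outlet (n = n₀ + ν ξ):
  C₂H₅OH: 46.4 − 1(36.38) = 10.02
  O₂: 242.9 − 3(36.38) = 133.8
  CO₂: 0 + 2(36.38) = 72.76
  H₂O: 0 + 3(36.38) = 109.1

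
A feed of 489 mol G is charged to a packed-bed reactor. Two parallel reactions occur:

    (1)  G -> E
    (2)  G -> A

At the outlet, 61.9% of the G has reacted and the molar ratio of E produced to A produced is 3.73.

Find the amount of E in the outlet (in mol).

239 mol

Conversion of G: G consumed = 0.619 × 489 = 302.7 mol = 1ξ₁ + 1ξ₂.
Selectivity: 1ξ₁ / (1ξ₂) = 3.73 → ξ₁ = 3.73 ξ₂.
Substitute: (1·3.73 + 1) ξ₂ = 302.7 → ξ₂ = 63.99 mol, ξ₁ = 238.7 mol.
Outlet amounts (n = n₀ + Σ ν·ξ):
  G: 489 − 1(238.7) − 1(63.99) = 186.3
  E: 0 + 1(238.7) = 238.7
  A: 0 + 1(63.99) = 63.99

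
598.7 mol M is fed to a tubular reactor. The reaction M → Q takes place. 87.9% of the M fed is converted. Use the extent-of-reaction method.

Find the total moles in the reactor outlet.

599 mol

M reacted = 0.879 × 598.7 = 526.3 mol; ν_M = −1, so ξ = 526.3/1 = 526.3 mol.
Outlet amounts (n = n₀ + ν ξ):
  M: 598.7 − 1(526.3) = 72.44
  Q: 0 + 1(526.3) = 526.3
Total out = 72.44 + 526.3 = 598.7 mol.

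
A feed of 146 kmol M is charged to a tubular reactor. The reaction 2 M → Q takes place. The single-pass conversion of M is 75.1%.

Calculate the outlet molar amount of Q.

54.8 kmol

M reacted = 0.751 × 146 = 109.6 kmol; ν_M = −2, so ξ = 109.6/2 = 54.82 kmol.
Outlet amounts (n = n₀ + ν ξ):
  M: 146 − 2(54.82) = 36.35
  Q: 0 + 1(54.82) = 54.82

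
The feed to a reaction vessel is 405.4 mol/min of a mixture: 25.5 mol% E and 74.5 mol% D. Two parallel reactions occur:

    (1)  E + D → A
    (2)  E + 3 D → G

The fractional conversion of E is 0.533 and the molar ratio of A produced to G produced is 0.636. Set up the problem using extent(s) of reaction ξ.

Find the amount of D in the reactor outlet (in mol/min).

Conversion of E: E consumed = 0.533 × 103.4 = 55.1 mol/min = 1ξ₁ + 1ξ₂.
Selectivity: 1ξ₁ / (1ξ₂) = 0.636 → ξ₁ = 0.636 ξ₂.
Substitute: (1·0.636 + 1) ξ₂ = 55.1 → ξ₂ = 33.68 mol/min, ξ₁ = 21.42 mol/min.
Outlet amounts (n = n₀ + Σ ν·ξ):
  E: 103.4 − 1(21.42) − 1(33.68) = 48.28
  D: 302 − 1(21.42) − 3(33.68) = 179.6
  A: 0 + 1(21.42) = 21.42
  G: 0 + 1(33.68) = 33.68

180 mol/min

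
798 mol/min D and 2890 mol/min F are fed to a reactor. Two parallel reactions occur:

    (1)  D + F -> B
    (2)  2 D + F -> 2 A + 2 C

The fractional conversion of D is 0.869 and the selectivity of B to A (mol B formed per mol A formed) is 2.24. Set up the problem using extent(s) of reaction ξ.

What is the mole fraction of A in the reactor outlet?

0.0646

Conversion of D: D consumed = 0.869 × 798 = 693.5 mol/min = 1ξ₁ + 2ξ₂.
Selectivity: 1ξ₁ / (2ξ₂) = 2.24 → ξ₁ = 4.48 ξ₂.
Substitute: (1·4.48 + 2) ξ₂ = 693.5 → ξ₂ = 107 mol/min, ξ₁ = 479.4 mol/min.
Outlet amounts (n = n₀ + Σ ν·ξ):
  D: 798 − 1(479.4) − 2(107) = 104.5
  F: 2890 − 1(479.4) − 1(107) = 2304
  B: 0 + 1(479.4) = 479.4
  A: 0 + 2(107) = 214
  C: 0 + 2(107) = 214
Total out = 3316 mol/min; y_A = 214 / 3316 = 0.06455.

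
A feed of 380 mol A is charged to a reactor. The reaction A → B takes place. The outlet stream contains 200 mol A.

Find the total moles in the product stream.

380 mol

For A: n = n₀ − 1ξ → 200 = 380 − 1ξ, giving ξ = 180 mol.
Outlet amounts (n = n₀ + ν ξ):
  A: 380 − 1(180) = 200
  B: 0 + 1(180) = 180
Total out = 200 + 180 = 380 mol.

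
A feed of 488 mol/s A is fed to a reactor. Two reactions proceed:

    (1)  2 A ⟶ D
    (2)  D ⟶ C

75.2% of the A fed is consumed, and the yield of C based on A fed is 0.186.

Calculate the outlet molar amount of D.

Conversion of A: A consumed = 2ξ₁ = 0.752 × 488 → ξ₁ = 183.5 mol/s.
Yield of C: 1ξ₂ / 488 = 0.186 → ξ₂ = 90.77 mol/s.
Outlet amounts (n = n₀ + Σ ν·ξ):
  A: 488 − 2(183.5) = 121
  D: 0 + 1(183.5) − 1(90.77) = 92.72
  C: 0 + 1(90.77) = 90.77

92.7 mol/s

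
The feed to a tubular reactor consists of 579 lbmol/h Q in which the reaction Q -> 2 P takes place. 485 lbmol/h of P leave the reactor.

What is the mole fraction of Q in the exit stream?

0.41

For P: n = n₀ + 2ξ → 485 = 0 + 2ξ, giving ξ = 242.5 lbmol/h.
Outlet amounts (n = n₀ + ν ξ):
  Q: 579 − 1(242.5) = 336.5
  P: 0 + 2(242.5) = 485
Total out = 821.5 lbmol/h; y_Q = 336.5 / 821.5 = 0.4096.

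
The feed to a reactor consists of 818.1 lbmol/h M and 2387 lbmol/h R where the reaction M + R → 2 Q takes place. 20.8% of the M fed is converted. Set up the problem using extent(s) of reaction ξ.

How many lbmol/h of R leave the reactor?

2220 lbmol/h

M reacted = 0.208 × 818.1 = 170.2 lbmol/h; ν_M = −1, so ξ = 170.2/1 = 170.2 lbmol/h.
Outlet amounts (n = n₀ + ν ξ):
  M: 818.1 − 1(170.2) = 647.9
  R: 2387 − 1(170.2) = 2217
  Q: 0 + 2(170.2) = 340.3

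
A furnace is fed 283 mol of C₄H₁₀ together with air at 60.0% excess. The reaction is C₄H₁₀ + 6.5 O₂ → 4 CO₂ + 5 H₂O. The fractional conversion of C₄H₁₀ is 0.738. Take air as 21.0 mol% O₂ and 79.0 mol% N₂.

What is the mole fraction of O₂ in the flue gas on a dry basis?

Stoichiometric O₂ = 6.5 × 283 = 1840 mol; O₂ fed = 1840 × 1.600 = 2943 mol.
N₂ fed = 2943 × 79/21 = 11070 mol.
Fuel reacted = 0.738 × 283 → ξ = 208.9 mol.
Outlet (n = n₀ + ν ξ):
  C₄H₁₀: 283 − 1(208.9) = 74.15
  O₂: 2943 − 6.5(208.9) = 1586
  N₂: 11070 (inert)
  CO₂: 0 + 4(208.9) = 835.4
  H₂O: 0 + 5(208.9) = 1044
Dry total = 13570 mol; y_O₂ (dry) = 1586 / 13570 = 0.1169.

0.117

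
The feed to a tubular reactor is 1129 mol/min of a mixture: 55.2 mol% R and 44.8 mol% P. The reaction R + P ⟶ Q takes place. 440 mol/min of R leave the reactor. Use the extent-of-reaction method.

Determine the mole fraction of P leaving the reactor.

For R: n = n₀ − 1ξ → 440 = 623.2 − 1ξ, giving ξ = 183.2 mol/min.
Outlet amounts (n = n₀ + ν ξ):
  R: 623.2 − 1(183.2) = 440
  P: 505.8 − 1(183.2) = 322.6
  Q: 0 + 1(183.2) = 183.2
Total out = 945.8 mol/min; y_P = 322.6 / 945.8 = 0.3411.

0.341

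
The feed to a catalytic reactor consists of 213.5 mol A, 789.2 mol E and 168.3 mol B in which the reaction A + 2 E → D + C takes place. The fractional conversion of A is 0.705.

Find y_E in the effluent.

A reacted = 0.705 × 213.5 = 150.5 mol; ν_A = −1, so ξ = 150.5/1 = 150.5 mol.
Outlet amounts (n = n₀ + ν ξ):
  A: 213.5 − 1(150.5) = 62.98
  E: 789.2 − 2(150.5) = 488.2
  D: 0 + 1(150.5) = 150.5
  C: 0 + 1(150.5) = 150.5
  B: 168.3 (inert)
Total out = 1020 mol; y_E = 488.2 / 1020 = 0.4784.

0.478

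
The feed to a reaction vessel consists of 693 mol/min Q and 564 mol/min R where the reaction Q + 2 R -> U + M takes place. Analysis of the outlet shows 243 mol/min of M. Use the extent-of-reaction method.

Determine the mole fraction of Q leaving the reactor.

0.444

For M: n = n₀ + 1ξ → 243 = 0 + 1ξ, giving ξ = 243 mol/min.
Outlet amounts (n = n₀ + ν ξ):
  Q: 693 − 1(243) = 450
  R: 564 − 2(243) = 78
  U: 0 + 1(243) = 243
  M: 0 + 1(243) = 243
Total out = 1014 mol/min; y_Q = 450 / 1014 = 0.4438.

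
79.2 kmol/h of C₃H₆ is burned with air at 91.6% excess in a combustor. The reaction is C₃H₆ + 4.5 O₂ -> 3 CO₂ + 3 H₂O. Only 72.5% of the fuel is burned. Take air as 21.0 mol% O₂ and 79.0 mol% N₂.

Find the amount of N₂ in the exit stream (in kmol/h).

2570 kmol/h

Stoichiometric O₂ = 4.5 × 79.2 = 356.4 kmol/h; O₂ fed = 356.4 × 1.916 = 682.9 kmol/h.
N₂ fed = 682.9 × 79/21 = 2569 kmol/h.
Fuel reacted = 0.725 × 79.2 → ξ = 57.42 kmol/h.
Outlet (n = n₀ + ν ξ):
  C₃H₆: 79.2 − 1(57.42) = 21.78
  O₂: 682.9 − 4.5(57.42) = 424.5
  N₂: 2569 (inert)
  CO₂: 0 + 3(57.42) = 172.3
  H₂O: 0 + 3(57.42) = 172.3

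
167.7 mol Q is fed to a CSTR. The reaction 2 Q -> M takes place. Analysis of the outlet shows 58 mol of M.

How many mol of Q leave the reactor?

For M: n = n₀ + 1ξ → 58 = 0 + 1ξ, giving ξ = 58 mol.
Outlet amounts (n = n₀ + ν ξ):
  Q: 167.7 − 2(58) = 51.7
  M: 0 + 1(58) = 58

51.7 mol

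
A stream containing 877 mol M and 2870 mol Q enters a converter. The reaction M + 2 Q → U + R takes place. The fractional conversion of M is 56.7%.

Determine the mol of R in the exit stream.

497 mol

M reacted = 0.567 × 877 = 497.3 mol; ν_M = −1, so ξ = 497.3/1 = 497.3 mol.
Outlet amounts (n = n₀ + ν ξ):
  M: 877 − 1(497.3) = 379.7
  Q: 2870 − 2(497.3) = 1875
  U: 0 + 1(497.3) = 497.3
  R: 0 + 1(497.3) = 497.3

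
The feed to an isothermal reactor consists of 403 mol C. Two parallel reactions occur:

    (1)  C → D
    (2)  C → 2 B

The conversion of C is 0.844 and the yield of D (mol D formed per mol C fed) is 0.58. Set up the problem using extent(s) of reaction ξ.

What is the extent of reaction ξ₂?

Yield of D: 1ξ₁ / 403 = 0.58 → ξ₁ = 233.7 mol.
Conversion of C: 1ξ₁ + 1ξ₂ = 0.844 × 403 = 340.1 → ξ₂ = 106.4 mol.
Outlet amounts (n = n₀ + Σ ν·ξ):
  C: 403 − 1(233.7) − 1(106.4) = 62.87
  D: 0 + 1(233.7) = 233.7
  B: 0 + 2(106.4) = 212.8

ξ₂ = 106 mol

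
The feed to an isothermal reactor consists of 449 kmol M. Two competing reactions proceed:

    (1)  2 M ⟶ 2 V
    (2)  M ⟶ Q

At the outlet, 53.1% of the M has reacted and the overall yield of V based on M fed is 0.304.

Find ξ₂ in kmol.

ξ₂ = 102 kmol

Yield of V: 2ξ₁ / 449 = 0.304 → ξ₁ = 68.25 kmol.
Conversion of M: 2ξ₁ + 1ξ₂ = 0.531 × 449 = 238.4 → ξ₂ = 101.9 kmol.
Outlet amounts (n = n₀ + Σ ν·ξ):
  M: 449 − 2(68.25) − 1(101.9) = 210.6
  V: 0 + 2(68.25) = 136.5
  Q: 0 + 1(101.9) = 101.9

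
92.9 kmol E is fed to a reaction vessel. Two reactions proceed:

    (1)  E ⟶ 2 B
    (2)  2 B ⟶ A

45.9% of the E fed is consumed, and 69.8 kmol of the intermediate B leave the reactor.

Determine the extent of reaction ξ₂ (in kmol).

ξ₂ = 7.74 kmol

Conversion of E: E consumed = 1ξ₁ = 0.459 × 92.9 → ξ₁ = 42.64 kmol.
B balance: n_B = 0 + 2ξ₁ − 2ξ₂ = 69.8 → ξ₂ = (2·42.64 − 69.8)/2 = 7.741 kmol.
Outlet amounts (n = n₀ + Σ ν·ξ):
  E: 92.9 − 1(42.64) = 50.26
  B: 0 + 2(42.64) − 2(7.741) = 69.8
  A: 0 + 1(7.741) = 7.741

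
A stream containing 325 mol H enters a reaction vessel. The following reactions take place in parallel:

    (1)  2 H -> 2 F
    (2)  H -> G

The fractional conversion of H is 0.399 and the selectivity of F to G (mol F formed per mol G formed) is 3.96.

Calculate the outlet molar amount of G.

Conversion of H: H consumed = 0.399 × 325 = 129.7 mol = 2ξ₁ + 1ξ₂.
Selectivity: 2ξ₁ / (1ξ₂) = 3.96 → ξ₁ = 1.98 ξ₂.
Substitute: (2·1.98 + 1) ξ₂ = 129.7 → ξ₂ = 26.14 mol, ξ₁ = 51.77 mol.
Outlet amounts (n = n₀ + Σ ν·ξ):
  H: 325 − 2(51.77) − 1(26.14) = 195.3
  F: 0 + 2(51.77) = 103.5
  G: 0 + 1(26.14) = 26.14

26.1 mol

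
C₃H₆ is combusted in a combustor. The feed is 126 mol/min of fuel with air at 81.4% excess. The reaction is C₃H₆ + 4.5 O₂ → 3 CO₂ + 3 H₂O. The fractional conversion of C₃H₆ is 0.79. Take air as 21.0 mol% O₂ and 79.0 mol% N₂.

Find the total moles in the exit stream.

Stoichiometric O₂ = 4.5 × 126 = 567 mol/min; O₂ fed = 567 × 1.814 = 1029 mol/min.
N₂ fed = 1029 × 79/21 = 3869 mol/min.
Fuel reacted = 0.79 × 126 → ξ = 99.54 mol/min.
Outlet (n = n₀ + ν ξ):
  C₃H₆: 126 − 1(99.54) = 26.46
  O₂: 1029 − 4.5(99.54) = 580.6
  N₂: 3869 (inert)
  CO₂: 0 + 3(99.54) = 298.6
  H₂O: 0 + 3(99.54) = 298.6
Total out = 26.46 + 580.6 + 3869 + 298.6 + 298.6 = 5074 mol/min.

5070 mol/min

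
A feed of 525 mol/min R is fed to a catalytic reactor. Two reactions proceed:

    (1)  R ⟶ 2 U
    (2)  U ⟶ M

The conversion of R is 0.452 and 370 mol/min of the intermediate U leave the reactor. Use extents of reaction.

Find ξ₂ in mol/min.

Conversion of R: R consumed = 1ξ₁ = 0.452 × 525 → ξ₁ = 237.3 mol/min.
U balance: n_U = 0 + 2ξ₁ − 1ξ₂ = 370 → ξ₂ = (2·237.3 − 370)/1 = 104.6 mol/min.
Outlet amounts (n = n₀ + Σ ν·ξ):
  R: 525 − 1(237.3) = 287.7
  U: 0 + 2(237.3) − 1(104.6) = 370
  M: 0 + 1(104.6) = 104.6

ξ₂ = 105 mol/min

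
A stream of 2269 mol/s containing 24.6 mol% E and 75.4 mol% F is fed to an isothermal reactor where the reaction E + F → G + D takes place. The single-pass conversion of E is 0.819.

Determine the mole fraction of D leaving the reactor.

E reacted = 0.819 × 558.2 = 457.1 mol/s; ν_E = −1, so ξ = 457.1/1 = 457.1 mol/s.
Outlet amounts (n = n₀ + ν ξ):
  E: 558.2 − 1(457.1) = 101
  F: 1711 − 1(457.1) = 1254
  G: 0 + 1(457.1) = 457.1
  D: 0 + 1(457.1) = 457.1
Total out = 2269 mol/s; y_D = 457.1 / 2269 = 0.2015.

0.201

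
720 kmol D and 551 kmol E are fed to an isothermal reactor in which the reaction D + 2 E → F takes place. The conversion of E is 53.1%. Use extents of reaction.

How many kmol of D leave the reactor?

E reacted = 0.531 × 551 = 292.6 kmol; ν_E = −2, so ξ = 292.6/2 = 146.3 kmol.
Outlet amounts (n = n₀ + ν ξ):
  D: 720 − 1(146.3) = 573.7
  E: 551 − 2(146.3) = 258.4
  F: 0 + 1(146.3) = 146.3

574 kmol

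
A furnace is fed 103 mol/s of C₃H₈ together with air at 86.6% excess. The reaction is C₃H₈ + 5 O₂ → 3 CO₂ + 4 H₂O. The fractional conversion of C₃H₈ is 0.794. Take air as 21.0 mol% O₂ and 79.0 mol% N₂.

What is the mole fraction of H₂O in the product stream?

0.0687

Stoichiometric O₂ = 5 × 103 = 515 mol/s; O₂ fed = 515 × 1.866 = 961 mol/s.
N₂ fed = 961 × 79/21 = 3615 mol/s.
Fuel reacted = 0.794 × 103 → ξ = 81.78 mol/s.
Outlet (n = n₀ + ν ξ):
  C₃H₈: 103 − 1(81.78) = 21.22
  O₂: 961 − 5(81.78) = 552.1
  N₂: 3615 (inert)
  CO₂: 0 + 3(81.78) = 245.3
  H₂O: 0 + 4(81.78) = 327.1
Total out = 4761 mol/s; y_H₂O = 327.1 / 4761 = 0.06871.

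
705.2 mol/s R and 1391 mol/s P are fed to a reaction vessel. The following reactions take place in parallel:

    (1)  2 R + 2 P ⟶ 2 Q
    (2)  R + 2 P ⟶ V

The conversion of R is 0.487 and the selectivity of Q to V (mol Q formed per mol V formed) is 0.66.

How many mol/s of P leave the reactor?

Conversion of R: R consumed = 0.487 × 705.2 = 343.4 mol/s = 2ξ₁ + 1ξ₂.
Selectivity: 2ξ₁ / (1ξ₂) = 0.66 → ξ₁ = 0.33 ξ₂.
Substitute: (2·0.33 + 1) ξ₂ = 343.4 → ξ₂ = 206.9 mol/s, ξ₁ = 68.27 mol/s.
Outlet amounts (n = n₀ + Σ ν·ξ):
  R: 705.2 − 2(68.27) − 1(206.9) = 361.8
  P: 1391 − 2(68.27) − 2(206.9) = 840.7
  Q: 0 + 2(68.27) = 136.5
  V: 0 + 1(206.9) = 206.9

841 mol/s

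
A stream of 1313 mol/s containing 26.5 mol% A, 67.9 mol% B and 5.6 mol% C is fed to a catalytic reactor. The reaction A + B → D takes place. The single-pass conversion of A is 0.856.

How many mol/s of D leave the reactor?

298 mol/s

A reacted = 0.856 × 347.9 = 297.8 mol/s; ν_A = −1, so ξ = 297.8/1 = 297.8 mol/s.
Outlet amounts (n = n₀ + ν ξ):
  A: 347.9 − 1(297.8) = 50.1
  B: 891.5 − 1(297.8) = 593.7
  D: 0 + 1(297.8) = 297.8
  C: 73.53 (inert)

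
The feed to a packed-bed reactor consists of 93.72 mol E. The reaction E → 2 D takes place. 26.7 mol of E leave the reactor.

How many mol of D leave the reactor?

134 mol

For E: n = n₀ − 1ξ → 26.7 = 93.72 − 1ξ, giving ξ = 67.02 mol.
Outlet amounts (n = n₀ + ν ξ):
  E: 93.72 − 1(67.02) = 26.7
  D: 0 + 2(67.02) = 134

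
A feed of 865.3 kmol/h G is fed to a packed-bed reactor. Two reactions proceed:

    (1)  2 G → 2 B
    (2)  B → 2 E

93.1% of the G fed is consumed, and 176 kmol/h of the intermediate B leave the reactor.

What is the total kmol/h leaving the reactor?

Conversion of G: G consumed = 2ξ₁ = 0.931 × 865.3 → ξ₁ = 402.8 kmol/h.
B balance: n_B = 0 + 2ξ₁ − 1ξ₂ = 176 → ξ₂ = (2·402.8 − 176)/1 = 629.6 kmol/h.
Outlet amounts (n = n₀ + Σ ν·ξ):
  G: 865.3 − 2(402.8) = 59.71
  B: 0 + 2(402.8) − 1(629.6) = 176
  E: 0 + 2(629.6) = 1259
Total out = 59.71 + 176 + 1259 = 1495 kmol/h.

1490 kmol/h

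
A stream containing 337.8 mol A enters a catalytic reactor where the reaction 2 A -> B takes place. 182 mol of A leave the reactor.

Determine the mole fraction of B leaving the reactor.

For A: n = n₀ − 2ξ → 182 = 337.8 − 2ξ, giving ξ = 77.9 mol.
Outlet amounts (n = n₀ + ν ξ):
  A: 337.8 − 2(77.9) = 182
  B: 0 + 1(77.9) = 77.9
Total out = 259.9 mol; y_B = 77.9 / 259.9 = 0.2997.

0.3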